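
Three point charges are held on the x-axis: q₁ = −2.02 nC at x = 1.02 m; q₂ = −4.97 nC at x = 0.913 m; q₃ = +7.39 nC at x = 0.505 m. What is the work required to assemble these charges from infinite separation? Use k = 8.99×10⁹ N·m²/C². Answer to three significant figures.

-2.26×10⁻⁷ J

The work to assemble the configuration equals its total potential energy, U = Σ kqᵢqⱼ/rᵢⱼ over all pairs.
Pair separations: r₁₂ = 0.107 m, r₁₃ = 0.515 m, r₂₃ = 0.408 m.
U = (8.43×10⁻⁷) + (-2.61×10⁻⁷) + (-8.09×10⁻⁷) = -2.26×10⁻⁷ J.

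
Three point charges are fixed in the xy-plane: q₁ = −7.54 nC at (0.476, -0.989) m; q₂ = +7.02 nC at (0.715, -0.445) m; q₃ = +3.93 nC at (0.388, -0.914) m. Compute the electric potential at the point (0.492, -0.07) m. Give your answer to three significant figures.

112 V

The total potential is the scalar sum of each charge's contribution, V = Σ kqᵢ/rᵢ.
Distances from the field point to each charge: r₁ = 0.919 m, r₂ = 0.436 m, r₃ = 0.850 m.
V = k[(-7.54×10⁻⁹)/(0.919) + (7.02×10⁻⁹)/(0.436) + (3.93×10⁻⁹)/(0.850)] = 112 V.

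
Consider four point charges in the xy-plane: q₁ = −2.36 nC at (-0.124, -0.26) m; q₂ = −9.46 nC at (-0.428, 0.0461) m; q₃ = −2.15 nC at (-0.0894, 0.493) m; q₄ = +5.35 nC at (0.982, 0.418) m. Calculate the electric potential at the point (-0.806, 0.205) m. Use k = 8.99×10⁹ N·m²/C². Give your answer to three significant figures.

-231 V

Electric potential is a scalar, so the contributions from each charge add algebraically: V = Σ kqᵢ/rᵢ.
Distances from the field point to each charge: r₁ = 0.825 m, r₂ = 0.410 m, r₃ = 0.772 m, r₄ = 1.80 m.
V = k[(-2.36×10⁻⁹)/(0.825) + (-9.46×10⁻⁹)/(0.410) + (-2.15×10⁻⁹)/(0.772) + (5.35×10⁻⁹)/(1.80)] = -231 V.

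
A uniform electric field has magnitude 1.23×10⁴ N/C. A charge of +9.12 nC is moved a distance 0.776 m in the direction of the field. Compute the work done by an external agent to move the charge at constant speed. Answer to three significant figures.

The potential change for a displacement 0.776 m in the direction of the field is ΔV = −Ed = -9540 V.
W_ext = qΔV = -8.70×10⁻⁵ J.

-8.70×10⁻⁵ J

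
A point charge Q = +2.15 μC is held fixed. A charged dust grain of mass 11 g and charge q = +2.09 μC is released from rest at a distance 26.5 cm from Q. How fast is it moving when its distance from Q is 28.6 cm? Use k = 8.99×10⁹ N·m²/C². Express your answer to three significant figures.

Only the electrostatic force acts, so mechanical energy is conserved: ½mv² = U₁ − U₂ = kQq(1/r₁ − 1/r₂).
U₁ − U₂ = (8.99×10⁹ N·m²/C²)(2.15×10⁻⁶ C)(2.09×10⁻⁶ C)(1/0.265 − 1/0.286) = 0.0112 J.
v = √(2·0.0112/0.0110) = 1.43 m/s.

1.43 m/s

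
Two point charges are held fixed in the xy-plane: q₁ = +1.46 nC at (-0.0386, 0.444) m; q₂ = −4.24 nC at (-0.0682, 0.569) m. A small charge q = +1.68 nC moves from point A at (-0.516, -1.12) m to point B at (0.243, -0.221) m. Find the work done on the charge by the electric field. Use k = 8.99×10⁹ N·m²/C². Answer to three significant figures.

2.17×10⁻⁸ J

The work done by the electric force is W_field = −ΔU = −q(V_B − V_A) = q(V_A − V_B).
At A: distances to the source charges are 1.64 m, 1.75 m; V_A = Σ kqᵢ/rᵢ = -13.8 V.
At B: distances to the source charges are 0.722 m, 0.849 m; V_B = Σ kqᵢ/rᵢ = -26.7 V.
ΔV = V_B − V_A = -12.9 V.
W_field = −qΔV = −(1.68×10⁻⁹ C)(-12.9 V) = 2.17×10⁻⁸ J.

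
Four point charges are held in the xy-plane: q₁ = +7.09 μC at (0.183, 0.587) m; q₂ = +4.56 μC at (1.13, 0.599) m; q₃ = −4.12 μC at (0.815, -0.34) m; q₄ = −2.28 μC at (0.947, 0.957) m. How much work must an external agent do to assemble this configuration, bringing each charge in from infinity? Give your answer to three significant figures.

-0.437 J

The work to assemble the configuration equals its total potential energy, U = Σ kqᵢqⱼ/rᵢⱼ over all pairs.
Pair separations: r₁₂ = 0.947 m, r₁₃ = 1.12 m, r₁₄ = 0.849 m, r₂₃ = 0.990 m, r₂₄ = 0.402 m, r₃₄ = 1.30 m.
Summing all 6 pair terms gives U = -0.437 J.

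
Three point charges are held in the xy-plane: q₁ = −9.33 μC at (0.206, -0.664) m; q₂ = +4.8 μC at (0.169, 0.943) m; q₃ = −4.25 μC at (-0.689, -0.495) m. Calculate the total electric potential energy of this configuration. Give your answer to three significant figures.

0.0314 J

The assembly work is the sum of pairwise potential energies, U = Σ_{i<j} kqᵢqⱼ/rᵢⱼ.
Pair separations: r₁₂ = 1.61 m, r₁₃ = 0.911 m, r₂₃ = 1.67 m.
U = (-0.250) + (0.391) + (-0.110) = 0.0314 J.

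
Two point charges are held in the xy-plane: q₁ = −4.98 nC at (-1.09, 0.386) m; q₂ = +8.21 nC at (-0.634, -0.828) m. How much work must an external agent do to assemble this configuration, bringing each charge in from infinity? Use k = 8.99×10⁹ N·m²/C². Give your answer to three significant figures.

-2.83×10⁻⁷ J

The assembly work is the sum of pairwise potential energies, U = Σ_{i<j} kqᵢqⱼ/rᵢⱼ.
Pair separations: r₁₂ = 1.30 m.
U = (-2.83×10⁻⁷) = -2.83×10⁻⁷ J.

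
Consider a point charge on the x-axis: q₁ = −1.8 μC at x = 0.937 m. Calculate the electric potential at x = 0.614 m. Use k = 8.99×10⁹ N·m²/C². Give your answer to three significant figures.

-5.01×10⁴ V

The total potential is the scalar sum of each charge's contribution, V = Σ kqᵢ/rᵢ.
V = k[(-1.80×10⁻⁶)/(0.323)] = -5.01×10⁴ V.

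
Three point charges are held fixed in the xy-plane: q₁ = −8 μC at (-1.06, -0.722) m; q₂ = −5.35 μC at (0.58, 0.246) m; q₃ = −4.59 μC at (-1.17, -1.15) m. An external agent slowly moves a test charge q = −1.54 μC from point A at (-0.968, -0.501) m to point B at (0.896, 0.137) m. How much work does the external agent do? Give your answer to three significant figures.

-0.300 J

For quasistatic motion the external work equals the change in potential energy: W_ext = qΔV = q(V_B − V_A).
At A: distances to the source charges are 0.239 m, 1.72 m, 0.680 m; V_A = Σ kqᵢ/rᵢ = -3.89×10⁵ V.
At B: distances to the source charges are 2.14 m, 0.334 m, 2.43 m; V_B = Σ kqᵢ/rᵢ = -1.95×10⁵ V.
ΔV = V_B − V_A = 1.95×10⁵ V.
W_ext = qΔV = (-1.54×10⁻⁶ C)(1.95×10⁵ V) = -0.300 J.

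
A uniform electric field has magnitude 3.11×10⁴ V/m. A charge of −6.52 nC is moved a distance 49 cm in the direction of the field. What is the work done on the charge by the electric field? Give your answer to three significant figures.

-9.94×10⁻⁵ J

The potential change for a displacement 49 cm in the direction of the field is ΔV = −Ed = -1.52×10⁴ V.
W_field = −qΔV = -9.94×10⁻⁵ J.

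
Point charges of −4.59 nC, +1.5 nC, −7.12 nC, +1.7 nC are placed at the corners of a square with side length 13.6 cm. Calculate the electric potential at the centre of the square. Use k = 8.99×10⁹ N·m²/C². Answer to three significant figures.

Electric potential is a scalar, so the contributions from each charge add algebraically: V = Σ kqᵢ/rᵢ.
The distance from each corner to the centre is a√2/2 = 0.0962 m.
V = k[(-4.59×10⁻⁹)/(0.0962) + (1.50×10⁻⁹)/(0.0962) + (-7.12×10⁻⁹)/(0.0962) + (1.70×10⁻⁹)/(0.0962)] = -796 V.

-796 V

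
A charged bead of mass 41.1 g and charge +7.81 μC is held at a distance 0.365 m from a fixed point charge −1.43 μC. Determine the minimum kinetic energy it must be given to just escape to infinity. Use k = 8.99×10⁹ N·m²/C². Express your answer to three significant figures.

0.275 J

To just escape, total mechanical energy must reach zero at infinity: ½mv²_min + U = 0, so ½mv²_min = −U = |kQq|/r.
|U| = |kQq|/r = (8.99×10⁹ N·m²/C²)(1.43×10⁻⁶)(7.81×10⁻⁶)/(0.365) = 0.275 J.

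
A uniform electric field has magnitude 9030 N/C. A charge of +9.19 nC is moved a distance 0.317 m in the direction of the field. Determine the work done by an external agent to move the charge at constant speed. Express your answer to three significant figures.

The potential change for a displacement 0.317 m in the direction of the field is ΔV = −Ed = -2860 V.
W_ext = qΔV = -2.63×10⁻⁵ J.

-2.63×10⁻⁵ J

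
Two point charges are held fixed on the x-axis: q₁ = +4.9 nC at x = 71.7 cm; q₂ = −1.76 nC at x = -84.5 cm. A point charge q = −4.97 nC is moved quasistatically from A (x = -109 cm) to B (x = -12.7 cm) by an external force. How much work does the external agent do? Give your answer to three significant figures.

For quasistatic motion the external work equals the change in potential energy: W_ext = qΔV = q(V_B − V_A).
At A: distances to the source charges are 1.81 m, 0.245 m; V_A = Σ kqᵢ/rᵢ = -40.2 V.
At B: distances to the source charges are 0.844 m, 0.718 m; V_B = Σ kqᵢ/rᵢ = 30.2 V.
ΔV = V_B − V_A = 70.4 V.
W_ext = qΔV = (-4.97×10⁻⁹ C)(70.4 V) = -3.50×10⁻⁷ J.

-3.50×10⁻⁷ J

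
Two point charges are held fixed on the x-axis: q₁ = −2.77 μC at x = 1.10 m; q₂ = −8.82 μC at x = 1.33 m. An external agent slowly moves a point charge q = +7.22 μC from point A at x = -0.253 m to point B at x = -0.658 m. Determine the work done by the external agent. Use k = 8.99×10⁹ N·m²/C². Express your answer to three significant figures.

0.104 J

For quasistatic motion the external work equals the change in potential energy: W_ext = qΔV = q(V_B − V_A).
At A: distances to the source charges are 1.35 m, 1.58 m; V_A = Σ kqᵢ/rᵢ = -6.85×10⁴ V.
At B: distances to the source charges are 1.76 m, 1.99 m; V_B = Σ kqᵢ/rᵢ = -5.41×10⁴ V.
ΔV = V_B − V_A = 1.44×10⁴ V.
W_ext = qΔV = (7.22×10⁻⁶ C)(1.44×10⁴ V) = 0.104 J.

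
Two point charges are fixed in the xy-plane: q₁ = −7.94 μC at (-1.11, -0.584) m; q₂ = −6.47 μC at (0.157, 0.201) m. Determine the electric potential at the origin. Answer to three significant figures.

Electric potential is a scalar, so the contributions from each charge add algebraically: V = Σ kqᵢ/rᵢ.
Distances from the field point to each charge: r₁ = 1.25 m, r₂ = 0.255 m.
V = k[(-7.94×10⁻⁶)/(1.25) + (-6.47×10⁻⁶)/(0.255)] = -2.85×10⁵ V.

-2.85×10⁵ V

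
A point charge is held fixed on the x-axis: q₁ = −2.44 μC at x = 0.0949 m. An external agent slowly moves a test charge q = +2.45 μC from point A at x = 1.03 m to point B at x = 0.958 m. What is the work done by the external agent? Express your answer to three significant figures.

-4.79×10⁻³ J

For quasistatic motion the external work equals the change in potential energy: W_ext = qΔV = q(V_B − V_A).
At A: distance to the source charge is 0.935 m; V_A = kq₁/r = -2.35×10⁴ V.
At B: distance to the source charge is 0.863 m; V_B = kq₁/r = -2.54×10⁴ V.
ΔV = V_B − V_A = -1960 V.
W_ext = qΔV = (2.45×10⁻⁶ C)(-1960 V) = -4.79×10⁻³ J.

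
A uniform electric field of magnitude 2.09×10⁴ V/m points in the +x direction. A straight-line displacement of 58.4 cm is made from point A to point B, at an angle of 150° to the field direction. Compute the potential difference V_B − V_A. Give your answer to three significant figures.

1.06×10⁴ V

Only the component of displacement along E changes the potential: ΔV = −E·d·cosθ.
ΔV = −(2.09×10⁴ V/m)(0.584 m)cos150° = 1.06×10⁴ V.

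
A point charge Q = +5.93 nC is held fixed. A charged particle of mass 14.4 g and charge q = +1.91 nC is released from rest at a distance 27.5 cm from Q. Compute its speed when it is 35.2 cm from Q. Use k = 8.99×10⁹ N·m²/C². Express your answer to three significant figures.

Only the electrostatic force acts, so mechanical energy is conserved: ½mv² = U₁ − U₂ = kQq(1/r₁ − 1/r₂).
U₁ − U₂ = (8.99×10⁹ N·m²/C²)(5.93×10⁻⁹ C)(1.91×10⁻⁹ C)(1/0.275 − 1/0.352) = 8.10×10⁻⁸ J.
v = √(2·8.10×10⁻⁸/0.0144) = 3.35×10⁻³ m/s.

3.35×10⁻³ m/s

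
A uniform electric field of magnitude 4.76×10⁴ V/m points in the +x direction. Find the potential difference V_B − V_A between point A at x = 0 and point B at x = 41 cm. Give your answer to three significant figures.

-1.95×10⁴ V

In a uniform field, potential decreases in the direction of E: V_B − V_A = −E·Δx.
V_B − V_A = −(4.76×10⁴ V/m)(0.410 m) = -1.95×10⁴ V.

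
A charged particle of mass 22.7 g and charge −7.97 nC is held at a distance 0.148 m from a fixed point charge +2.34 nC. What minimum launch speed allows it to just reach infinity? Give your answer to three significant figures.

9.99×10⁻³ m/s

To just escape, total mechanical energy must reach zero at infinity: ½mv²_min + U = 0, so ½mv²_min = −U = |kQq|/r.
|U| = |kQq|/r = (8.99×10⁹ N·m²/C²)(2.34×10⁻⁹)(7.97×10⁻⁹)/(0.148) = 1.13×10⁻⁶ J.
v_min = √(2|U|/m) = √(2·1.13×10⁻⁶/0.0227) = 9.99×10⁻³ m/s.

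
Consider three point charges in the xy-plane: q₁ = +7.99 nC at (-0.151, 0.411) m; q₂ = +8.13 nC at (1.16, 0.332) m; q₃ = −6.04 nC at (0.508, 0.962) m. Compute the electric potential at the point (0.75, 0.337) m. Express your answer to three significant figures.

Electric potential is a scalar, so the contributions from each charge add algebraically: V = Σ kqᵢ/rᵢ.
Distances from the field point to each charge: r₁ = 0.904 m, r₂ = 0.410 m, r₃ = 0.670 m.
V = k[(7.99×10⁻⁹)/(0.904) + (8.13×10⁻⁹)/(0.410) + (-6.04×10⁻⁹)/(0.670)] = 177 V.

177 V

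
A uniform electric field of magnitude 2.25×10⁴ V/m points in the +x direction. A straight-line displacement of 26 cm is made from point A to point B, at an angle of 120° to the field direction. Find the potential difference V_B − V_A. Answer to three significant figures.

2920 V

Only the component of displacement along E changes the potential: ΔV = −E·d·cosθ.
ΔV = −(2.25×10⁴ V/m)(0.260 m)cos120° = 2920 V.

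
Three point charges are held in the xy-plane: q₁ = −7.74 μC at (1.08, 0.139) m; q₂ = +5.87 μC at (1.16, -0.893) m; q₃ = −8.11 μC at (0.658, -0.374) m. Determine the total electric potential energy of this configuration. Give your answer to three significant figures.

The assembly work is the sum of pairwise potential energies, U = Σ_{i<j} kqᵢqⱼ/rᵢⱼ.
Pair separations: r₁₂ = 1.04 m, r₁₃ = 0.664 m, r₂₃ = 0.722 m.
U = (-0.395) + (0.850) + (-0.593) = -0.138 J.

-0.138 J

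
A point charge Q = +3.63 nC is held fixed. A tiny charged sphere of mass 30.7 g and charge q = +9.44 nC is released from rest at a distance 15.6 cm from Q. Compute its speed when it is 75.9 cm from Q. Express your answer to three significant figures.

Only the electrostatic force acts, so mechanical energy is conserved: ½mv² = U₁ − U₂ = kQq(1/r₁ − 1/r₂).
U₁ − U₂ = (8.99×10⁹ N·m²/C²)(3.63×10⁻⁹ C)(9.44×10⁻⁹ C)(1/0.156 − 1/0.759) = 1.57×10⁻⁶ J.
v = √(2·1.57×10⁻⁶/0.0307) = 0.0101 m/s.

0.0101 m/s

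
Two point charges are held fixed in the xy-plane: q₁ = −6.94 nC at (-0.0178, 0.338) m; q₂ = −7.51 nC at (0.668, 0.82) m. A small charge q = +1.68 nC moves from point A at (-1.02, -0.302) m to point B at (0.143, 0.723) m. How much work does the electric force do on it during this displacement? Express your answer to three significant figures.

3.20×10⁻⁷ J

The work done by the electric force is W_field = −ΔU = −q(V_B − V_A) = q(V_A − V_B).
At A: distances to the source charges are 1.19 m, 2.03 m; V_A = Σ kqᵢ/rᵢ = -85.8 V.
At B: distances to the source charges are 0.417 m, 0.534 m; V_B = Σ kqᵢ/rᵢ = -276 V.
ΔV = V_B − V_A = -190 V.
W_field = −qΔV = −(1.68×10⁻⁹ C)(-190 V) = 3.20×10⁻⁷ J.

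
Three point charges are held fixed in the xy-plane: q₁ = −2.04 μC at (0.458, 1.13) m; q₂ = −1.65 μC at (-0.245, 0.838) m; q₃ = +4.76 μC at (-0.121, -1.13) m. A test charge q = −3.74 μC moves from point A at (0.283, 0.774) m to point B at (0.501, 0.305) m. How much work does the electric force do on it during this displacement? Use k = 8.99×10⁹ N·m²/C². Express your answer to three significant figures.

0.154 J

The work done by the electric force is W_field = −ΔU = −q(V_B − V_A) = q(V_A − V_B).
At A: distances to the source charges are 0.397 m, 0.532 m, 1.95 m; V_A = Σ kqᵢ/rᵢ = -5.21×10⁴ V.
At B: distances to the source charges are 0.826 m, 0.917 m, 1.56 m; V_B = Σ kqᵢ/rᵢ = -1.10×10⁴ V.
ΔV = V_B − V_A = 4.11×10⁴ V.
W_field = −qΔV = −(-3.74×10⁻⁶ C)(4.11×10⁴ V) = 0.154 J.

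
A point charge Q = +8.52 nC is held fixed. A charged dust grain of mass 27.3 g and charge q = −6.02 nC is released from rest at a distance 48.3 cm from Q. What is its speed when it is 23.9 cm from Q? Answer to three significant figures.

Only the electrostatic force acts, so mechanical energy is conserved: ½mv² = U₁ − U₂ = kQq(1/r₁ − 1/r₂).
U₁ − U₂ = (8.99×10⁹ N·m²/C²)(8.52×10⁻⁹ C)(-6.02×10⁻⁹ C)(1/0.483 − 1/0.239) = 9.75×10⁻⁷ J.
v = √(2·9.75×10⁻⁷/0.0273) = 8.45×10⁻³ m/s.

8.45×10⁻³ m/s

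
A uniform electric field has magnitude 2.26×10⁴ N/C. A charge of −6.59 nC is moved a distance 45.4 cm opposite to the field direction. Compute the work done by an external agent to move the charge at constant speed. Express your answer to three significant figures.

-6.76×10⁻⁵ J

The potential change for a displacement 45.4 cm opposite to the field direction is ΔV = +Ed = 1.03×10⁴ V.
W_ext = qΔV = -6.76×10⁻⁵ J.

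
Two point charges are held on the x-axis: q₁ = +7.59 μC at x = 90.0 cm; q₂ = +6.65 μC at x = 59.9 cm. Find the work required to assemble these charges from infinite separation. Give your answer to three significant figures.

The assembly work is the sum of pairwise potential energies, U = Σ_{i<j} kqᵢqⱼ/rᵢⱼ.
Pair separations: r₁₂ = 0.301 m.
U = (1.51) = 1.51 J.

1.51 J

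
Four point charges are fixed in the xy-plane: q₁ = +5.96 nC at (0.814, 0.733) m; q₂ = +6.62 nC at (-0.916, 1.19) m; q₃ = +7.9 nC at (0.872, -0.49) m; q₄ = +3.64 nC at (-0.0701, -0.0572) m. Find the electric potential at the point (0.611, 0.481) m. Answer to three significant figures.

The total potential is the scalar sum of each charge's contribution, V = Σ kqᵢ/rᵢ.
Distances from the field point to each charge: r₁ = 0.324 m, r₂ = 1.68 m, r₃ = 1.01 m, r₄ = 0.868 m.
V = k[(5.96×10⁻⁹)/(0.324) + (6.62×10⁻⁹)/(1.68) + (7.90×10⁻⁹)/(1.01) + (3.64×10⁻⁹)/(0.868)] = 309 V.

309 V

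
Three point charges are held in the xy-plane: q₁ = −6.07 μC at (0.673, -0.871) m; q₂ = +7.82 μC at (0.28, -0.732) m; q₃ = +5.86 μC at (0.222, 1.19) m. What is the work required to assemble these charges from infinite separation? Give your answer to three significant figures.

The assembly work is the sum of pairwise potential energies, U = Σ_{i<j} kqᵢqⱼ/rᵢⱼ.
Pair separations: r₁₂ = 0.417 m, r₁₃ = 2.11 m, r₂₃ = 1.92 m.
U = (-1.02) + (-0.152) + (0.214) = -0.961 J.

-0.961 J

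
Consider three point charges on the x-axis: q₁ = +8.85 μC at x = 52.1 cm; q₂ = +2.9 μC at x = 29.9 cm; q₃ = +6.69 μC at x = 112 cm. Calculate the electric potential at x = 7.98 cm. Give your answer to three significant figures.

Electric potential is a scalar, so the contributions from each charge add algebraically: V = Σ kqᵢ/rᵢ.
Distances from the field point to each charge: r₁ = 0.441 m, r₂ = 0.219 m, r₃ = 1.04 m.
V = k[(8.85×10⁻⁶)/(0.441) + (2.90×10⁻⁶)/(0.219) + (6.69×10⁻⁶)/(1.04)] = 3.57×10⁵ V.

3.57×10⁵ V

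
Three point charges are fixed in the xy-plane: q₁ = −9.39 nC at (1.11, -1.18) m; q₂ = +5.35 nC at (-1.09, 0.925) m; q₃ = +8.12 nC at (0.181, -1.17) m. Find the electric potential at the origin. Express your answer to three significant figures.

Electric potential is a scalar, so the contributions from each charge add algebraically: V = Σ kqᵢ/rᵢ.
Distances from the field point to each charge: r₁ = 1.62 m, r₂ = 1.43 m, r₃ = 1.18 m.
V = k[(-9.39×10⁻⁹)/(1.62) + (5.35×10⁻⁹)/(1.43) + (8.12×10⁻⁹)/(1.18)] = 43.2 V.

43.2 V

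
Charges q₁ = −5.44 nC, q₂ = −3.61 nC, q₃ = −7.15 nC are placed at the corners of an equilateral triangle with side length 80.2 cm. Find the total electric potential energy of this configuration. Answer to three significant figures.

9.45×10⁻⁷ J

The assembly work is the sum of pairwise potential energies, U = Σ_{i<j} kqᵢqⱼ/rᵢⱼ.
All three pair separations equal the side length, 0.802 m.
U = (2.20×10⁻⁷) + (4.36×10⁻⁷) + (2.89×10⁻⁷) = 9.45×10⁻⁷ J.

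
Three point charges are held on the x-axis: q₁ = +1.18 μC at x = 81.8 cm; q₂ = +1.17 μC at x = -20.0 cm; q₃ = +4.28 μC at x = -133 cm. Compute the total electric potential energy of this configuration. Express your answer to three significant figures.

The work to assemble the configuration equals its total potential energy, U = Σ kqᵢqⱼ/rᵢⱼ over all pairs.
Pair separations: r₁₂ = 1.02 m, r₁₃ = 2.15 m, r₂₃ = 1.13 m.
U = (0.0122) + (0.0211) + (0.0398) = 0.0732 J.

0.0732 J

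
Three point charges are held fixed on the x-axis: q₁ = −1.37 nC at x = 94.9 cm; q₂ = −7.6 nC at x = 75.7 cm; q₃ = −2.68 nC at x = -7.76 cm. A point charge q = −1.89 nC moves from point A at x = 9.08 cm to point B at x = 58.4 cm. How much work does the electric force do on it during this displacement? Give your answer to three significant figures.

-3.88×10⁻⁷ J

The work done by the electric force is W_field = −ΔU = −q(V_B − V_A) = q(V_A − V_B).
At A: distances to the source charges are 0.858 m, 0.666 m, 0.168 m; V_A = Σ kqᵢ/rᵢ = -260 V.
At B: distances to the source charges are 0.365 m, 0.173 m, 0.662 m; V_B = Σ kqᵢ/rᵢ = -465 V.
ΔV = V_B − V_A = -205 V.
W_field = −qΔV = −(-1.89×10⁻⁹ C)(-205 V) = -3.88×10⁻⁷ J.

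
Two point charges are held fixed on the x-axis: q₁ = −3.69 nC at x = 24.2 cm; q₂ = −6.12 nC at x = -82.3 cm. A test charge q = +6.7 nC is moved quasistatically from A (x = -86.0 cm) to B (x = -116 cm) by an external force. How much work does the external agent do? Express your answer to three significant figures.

8.91×10⁻⁶ J

For quasistatic motion the external work equals the change in potential energy: W_ext = qΔV = q(V_B − V_A).
At A: distances to the source charges are 1.10 m, 0.0370 m; V_A = Σ kqᵢ/rᵢ = -1520 V.
At B: distances to the source charges are 1.40 m, 0.337 m; V_B = Σ kqᵢ/rᵢ = -187 V.
ΔV = V_B − V_A = 1330 V.
W_ext = qΔV = (6.70×10⁻⁹ C)(1330 V) = 8.91×10⁻⁶ J.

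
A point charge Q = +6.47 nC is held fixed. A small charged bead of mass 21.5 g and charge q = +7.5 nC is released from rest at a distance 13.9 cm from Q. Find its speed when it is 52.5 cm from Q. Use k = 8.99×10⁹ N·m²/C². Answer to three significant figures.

0.0147 m/s

Only the electrostatic force acts, so mechanical energy is conserved: ½mv² = U₁ − U₂ = kQq(1/r₁ − 1/r₂).
U₁ − U₂ = (8.99×10⁹ N·m²/C²)(6.47×10⁻⁹ C)(7.50×10⁻⁹ C)(1/0.139 − 1/0.525) = 2.31×10⁻⁶ J.
v = √(2·2.31×10⁻⁶/0.0215) = 0.0147 m/s.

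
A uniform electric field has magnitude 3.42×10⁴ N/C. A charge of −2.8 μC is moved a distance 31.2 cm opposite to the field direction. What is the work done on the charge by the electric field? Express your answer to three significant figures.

The potential change for a displacement 31.2 cm opposite to the field direction is ΔV = +Ed = 1.07×10⁴ V.
W_field = −qΔV = 0.0299 J.

0.0299 J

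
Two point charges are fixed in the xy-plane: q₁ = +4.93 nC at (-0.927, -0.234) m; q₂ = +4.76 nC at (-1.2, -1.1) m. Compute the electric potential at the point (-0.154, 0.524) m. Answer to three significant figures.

Electric potential is a scalar, so the contributions from each charge add algebraically: V = Σ kqᵢ/rᵢ.
Distances from the field point to each charge: r₁ = 1.08 m, r₂ = 1.93 m.
V = k[(4.93×10⁻⁹)/(1.08) + (4.76×10⁻⁹)/(1.93)] = 63.1 V.

63.1 V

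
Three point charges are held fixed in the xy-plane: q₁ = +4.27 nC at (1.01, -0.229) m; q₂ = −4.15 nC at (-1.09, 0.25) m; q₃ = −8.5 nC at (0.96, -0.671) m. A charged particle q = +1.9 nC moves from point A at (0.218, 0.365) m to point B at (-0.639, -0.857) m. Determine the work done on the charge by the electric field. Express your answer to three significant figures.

The work done by the electric force is W_field = −ΔU = −q(V_B − V_A) = q(V_A − V_B).
At A: distances to the source charges are 0.990 m, 1.31 m, 1.27 m; V_A = Σ kqᵢ/rᵢ = -49.6 V.
At B: distances to the source charges are 1.76 m, 1.20 m, 1.61 m; V_B = Σ kqᵢ/rᵢ = -56.9 V.
ΔV = V_B − V_A = -7.32 V.
W_field = −qΔV = −(1.90×10⁻⁹ C)(-7.32 V) = 1.39×10⁻⁸ J.

1.39×10⁻⁸ J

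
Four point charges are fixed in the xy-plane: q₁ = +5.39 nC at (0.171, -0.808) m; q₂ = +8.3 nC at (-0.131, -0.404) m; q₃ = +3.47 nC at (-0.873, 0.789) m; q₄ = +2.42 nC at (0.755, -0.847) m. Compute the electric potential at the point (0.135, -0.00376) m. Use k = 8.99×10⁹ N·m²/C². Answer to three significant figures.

The total potential is the scalar sum of each charge's contribution, V = Σ kqᵢ/rᵢ.
Distances from the field point to each charge: r₁ = 0.805 m, r₂ = 0.481 m, r₃ = 1.28 m, r₄ = 1.05 m.
V = k[(5.39×10⁻⁹)/(0.805) + (8.30×10⁻⁹)/(0.481) + (3.47×10⁻⁹)/(1.28) + (2.42×10⁻⁹)/(1.05)] = 261 V.

261 V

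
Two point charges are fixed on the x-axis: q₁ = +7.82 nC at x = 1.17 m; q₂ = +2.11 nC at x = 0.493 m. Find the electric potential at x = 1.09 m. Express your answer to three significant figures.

Electric potential is a scalar, so the contributions from each charge add algebraically: V = Σ kqᵢ/rᵢ.
Distances from the field point to each charge: r₁ = 0.0800 m, r₂ = 0.597 m.
V = k[(7.82×10⁻⁹)/(0.0800) + (2.11×10⁻⁹)/(0.597)] = 911 V.

911 V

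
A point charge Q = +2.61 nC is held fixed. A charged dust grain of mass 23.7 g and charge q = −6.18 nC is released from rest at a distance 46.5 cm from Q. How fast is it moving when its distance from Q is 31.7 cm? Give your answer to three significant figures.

3.51×10⁻³ m/s

Only the electrostatic force acts, so mechanical energy is conserved: ½mv² = U₁ − U₂ = kQq(1/r₁ − 1/r₂).
U₁ − U₂ = (8.99×10⁹ N·m²/C²)(2.61×10⁻⁹ C)(-6.18×10⁻⁹ C)(1/0.465 − 1/0.317) = 1.46×10⁻⁷ J.
v = √(2·1.46×10⁻⁷/0.0237) = 3.51×10⁻³ m/s.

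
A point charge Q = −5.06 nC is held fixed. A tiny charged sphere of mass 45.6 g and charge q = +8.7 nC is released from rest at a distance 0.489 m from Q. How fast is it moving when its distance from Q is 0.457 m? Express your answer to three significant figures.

Only the electrostatic force acts, so mechanical energy is conserved: ½mv² = U₁ − U₂ = kQq(1/r₁ − 1/r₂).
U₁ − U₂ = (8.99×10⁹ N·m²/C²)(-5.06×10⁻⁹ C)(8.70×10⁻⁹ C)(1/0.489 − 1/0.457) = 5.67×10⁻⁸ J.
v = √(2·5.67×10⁻⁸/0.0456) = 1.58×10⁻³ m/s.

1.58×10⁻³ m/s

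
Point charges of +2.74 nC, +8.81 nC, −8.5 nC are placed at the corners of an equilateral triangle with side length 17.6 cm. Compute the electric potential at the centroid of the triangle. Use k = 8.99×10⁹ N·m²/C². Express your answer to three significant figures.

270 V

Electric potential is a scalar, so the contributions from each charge add algebraically: V = Σ kqᵢ/rᵢ.
The distance from each vertex to the centroid is a/√3 = 0.102 m.
V = k[(2.74×10⁻⁹)/(0.102) + (8.81×10⁻⁹)/(0.102) + (-8.50×10⁻⁹)/(0.102)] = 270 V.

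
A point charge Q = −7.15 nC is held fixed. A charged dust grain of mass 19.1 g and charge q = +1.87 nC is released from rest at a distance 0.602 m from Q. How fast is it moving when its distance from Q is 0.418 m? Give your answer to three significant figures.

Only the electrostatic force acts, so mechanical energy is conserved: ½mv² = U₁ − U₂ = kQq(1/r₁ − 1/r₂).
U₁ − U₂ = (8.99×10⁹ N·m²/C²)(-7.15×10⁻⁹ C)(1.87×10⁻⁹ C)(1/0.602 − 1/0.418) = 8.79×10⁻⁸ J.
v = √(2·8.79×10⁻⁸/0.0191) = 3.03×10⁻³ m/s.

3.03×10⁻³ m/s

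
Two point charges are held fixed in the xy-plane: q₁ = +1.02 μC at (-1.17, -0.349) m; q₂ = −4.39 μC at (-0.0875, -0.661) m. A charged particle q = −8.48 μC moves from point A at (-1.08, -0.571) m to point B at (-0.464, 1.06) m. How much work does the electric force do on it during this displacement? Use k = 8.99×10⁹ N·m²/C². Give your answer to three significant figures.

-0.129 J

The work done by the electric force is W_field = −ΔU = −q(V_B − V_A) = q(V_A − V_B).
At A: distances to the source charges are 0.240 m, 0.997 m; V_A = Σ kqᵢ/rᵢ = -1320 V.
At B: distances to the source charges are 1.58 m, 1.76 m; V_B = Σ kqᵢ/rᵢ = -1.66×10⁴ V.
ΔV = V_B − V_A = -1.53×10⁴ V.
W_field = −qΔV = −(-8.48×10⁻⁶ C)(-1.53×10⁴ V) = -0.129 J.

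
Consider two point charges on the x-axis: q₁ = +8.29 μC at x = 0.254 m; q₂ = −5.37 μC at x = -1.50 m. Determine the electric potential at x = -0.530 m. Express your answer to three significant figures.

4.53×10⁴ V

The total potential is the scalar sum of each charge's contribution, V = Σ kqᵢ/rᵢ.
Distances from the field point to each charge: r₁ = 0.784 m, r₂ = 0.970 m.
V = k[(8.29×10⁻⁶)/(0.784) + (-5.37×10⁻⁶)/(0.970)] = 4.53×10⁴ V.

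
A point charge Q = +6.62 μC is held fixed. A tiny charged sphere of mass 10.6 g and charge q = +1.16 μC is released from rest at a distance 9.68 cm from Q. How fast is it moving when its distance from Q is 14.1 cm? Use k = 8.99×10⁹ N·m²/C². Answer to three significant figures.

6.49 m/s

Only the electrostatic force acts, so mechanical energy is conserved: ½mv² = U₁ − U₂ = kQq(1/r₁ − 1/r₂).
U₁ − U₂ = (8.99×10⁹ N·m²/C²)(6.62×10⁻⁶ C)(1.16×10⁻⁶ C)(1/0.0968 − 1/0.141) = 0.224 J.
v = √(2·0.224/0.0106) = 6.49 m/s.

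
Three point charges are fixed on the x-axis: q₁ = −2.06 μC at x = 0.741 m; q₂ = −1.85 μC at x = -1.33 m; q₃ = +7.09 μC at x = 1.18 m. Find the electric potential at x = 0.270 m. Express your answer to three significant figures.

Electric potential is a scalar, so the contributions from each charge add algebraically: V = Σ kqᵢ/rᵢ.
Distances from the field point to each charge: r₁ = 0.471 m, r₂ = 1.60 m, r₃ = 0.910 m.
V = k[(-2.06×10⁻⁶)/(0.471) + (-1.85×10⁻⁶)/(1.60) + (7.09×10⁻⁶)/(0.910)] = 2.03×10⁴ V.

2.03×10⁴ V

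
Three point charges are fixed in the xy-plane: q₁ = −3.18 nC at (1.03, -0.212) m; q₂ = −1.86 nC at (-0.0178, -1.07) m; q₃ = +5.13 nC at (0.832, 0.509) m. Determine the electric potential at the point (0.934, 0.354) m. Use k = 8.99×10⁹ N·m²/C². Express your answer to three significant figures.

Electric potential is a scalar, so the contributions from each charge add algebraically: V = Σ kqᵢ/rᵢ.
Distances from the field point to each charge: r₁ = 0.574 m, r₂ = 1.71 m, r₃ = 0.186 m.
V = k[(-3.18×10⁻⁹)/(0.574) + (-1.86×10⁻⁹)/(1.71) + (5.13×10⁻⁹)/(0.186)] = 189 V.

189 V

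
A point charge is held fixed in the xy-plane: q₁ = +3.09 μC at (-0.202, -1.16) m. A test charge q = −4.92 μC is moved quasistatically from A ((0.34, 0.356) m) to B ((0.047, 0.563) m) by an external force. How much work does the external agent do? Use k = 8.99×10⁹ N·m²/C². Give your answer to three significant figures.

6.38×10⁻³ J

For quasistatic motion the external work equals the change in potential energy: W_ext = qΔV = q(V_B − V_A).
At A: distance to the source charge is 1.61 m; V_A = kq₁/r = 1.73×10⁴ V.
At B: distance to the source charge is 1.74 m; V_B = kq₁/r = 1.60×10⁴ V.
ΔV = V_B − V_A = -1300 V.
W_ext = qΔV = (-4.92×10⁻⁶ C)(-1300 V) = 6.38×10⁻³ J.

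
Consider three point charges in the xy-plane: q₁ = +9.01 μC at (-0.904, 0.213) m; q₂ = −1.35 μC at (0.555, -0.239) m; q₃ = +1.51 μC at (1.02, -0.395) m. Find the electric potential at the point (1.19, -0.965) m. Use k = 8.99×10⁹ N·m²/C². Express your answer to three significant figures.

4.40×10⁴ V

Electric potential is a scalar, so the contributions from each charge add algebraically: V = Σ kqᵢ/rᵢ.
Distances from the field point to each charge: r₁ = 2.40 m, r₂ = 0.965 m, r₃ = 0.595 m.
V = k[(9.01×10⁻⁶)/(2.40) + (-1.35×10⁻⁶)/(0.965) + (1.51×10⁻⁶)/(0.595)] = 4.40×10⁴ V.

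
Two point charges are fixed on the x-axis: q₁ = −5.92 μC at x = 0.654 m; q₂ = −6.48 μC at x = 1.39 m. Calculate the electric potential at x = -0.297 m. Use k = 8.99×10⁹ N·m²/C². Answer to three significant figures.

-9.05×10⁴ V

Electric potential is a scalar, so the contributions from each charge add algebraically: V = Σ kqᵢ/rᵢ.
Distances from the field point to each charge: r₁ = 0.951 m, r₂ = 1.69 m.
V = k[(-5.92×10⁻⁶)/(0.951) + (-6.48×10⁻⁶)/(1.69)] = -9.05×10⁴ V.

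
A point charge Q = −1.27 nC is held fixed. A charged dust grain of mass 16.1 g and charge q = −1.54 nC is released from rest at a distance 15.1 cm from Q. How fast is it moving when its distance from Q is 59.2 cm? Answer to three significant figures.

Only the electrostatic force acts, so mechanical energy is conserved: ½mv² = U₁ − U₂ = kQq(1/r₁ − 1/r₂).
U₁ − U₂ = (8.99×10⁹ N·m²/C²)(-1.27×10⁻⁹ C)(-1.54×10⁻⁹ C)(1/0.151 − 1/0.592) = 8.67×10⁻⁸ J.
v = √(2·8.67×10⁻⁸/0.0161) = 3.28×10⁻³ m/s.

3.28×10⁻³ m/s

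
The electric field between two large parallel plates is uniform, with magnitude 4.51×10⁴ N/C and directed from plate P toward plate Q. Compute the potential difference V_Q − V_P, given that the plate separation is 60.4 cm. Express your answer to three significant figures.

-2.72×10⁴ V

In a uniform field, potential decreases in the direction of E: ΔV = −E·d for a displacement d parallel to E.
Going from P to Q is a displacement of 60.4 cm along the field, so V_Q − V_P = −Ed = -2.72×10⁴ V.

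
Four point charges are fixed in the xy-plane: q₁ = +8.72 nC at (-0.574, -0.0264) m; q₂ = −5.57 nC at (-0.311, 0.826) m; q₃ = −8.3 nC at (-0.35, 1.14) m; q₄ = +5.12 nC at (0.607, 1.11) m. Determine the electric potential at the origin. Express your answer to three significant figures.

53.5 V

The total potential is the scalar sum of each charge's contribution, V = Σ kqᵢ/rᵢ.
Distances from the field point to each charge: r₁ = 0.575 m, r₂ = 0.883 m, r₃ = 1.19 m, r₄ = 1.27 m.
V = k[(8.72×10⁻⁹)/(0.575) + (-5.57×10⁻⁹)/(0.883) + (-8.30×10⁻⁹)/(1.19) + (5.12×10⁻⁹)/(1.27)] = 53.5 V.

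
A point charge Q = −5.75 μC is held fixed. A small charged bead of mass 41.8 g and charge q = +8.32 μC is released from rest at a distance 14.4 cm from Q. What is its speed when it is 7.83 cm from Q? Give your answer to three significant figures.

11.0 m/s

Only the electrostatic force acts, so mechanical energy is conserved: ½mv² = U₁ − U₂ = kQq(1/r₁ − 1/r₂).
U₁ − U₂ = (8.99×10⁹ N·m²/C²)(-5.75×10⁻⁶ C)(8.32×10⁻⁶ C)(1/0.144 − 1/0.0783) = 2.51 J.
v = √(2·2.51/0.0418) = 11.0 m/s.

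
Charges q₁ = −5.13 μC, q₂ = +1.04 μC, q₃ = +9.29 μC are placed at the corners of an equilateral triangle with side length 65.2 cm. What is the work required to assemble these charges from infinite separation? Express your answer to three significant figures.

The assembly work is the sum of pairwise potential energies, U = Σ_{i<j} kqᵢqⱼ/rᵢⱼ.
All three pair separations equal the side length, 0.652 m.
U = (-0.0736) + (-0.657) + (0.133) = -0.597 J.

-0.597 J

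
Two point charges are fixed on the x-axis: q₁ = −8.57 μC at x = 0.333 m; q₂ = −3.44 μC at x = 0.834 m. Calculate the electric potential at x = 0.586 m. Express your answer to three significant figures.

The total potential is the scalar sum of each charge's contribution, V = Σ kqᵢ/rᵢ.
Distances from the field point to each charge: r₁ = 0.253 m, r₂ = 0.248 m.
V = k[(-8.57×10⁻⁶)/(0.253) + (-3.44×10⁻⁶)/(0.248)] = -4.29×10⁵ V.

-4.29×10⁵ V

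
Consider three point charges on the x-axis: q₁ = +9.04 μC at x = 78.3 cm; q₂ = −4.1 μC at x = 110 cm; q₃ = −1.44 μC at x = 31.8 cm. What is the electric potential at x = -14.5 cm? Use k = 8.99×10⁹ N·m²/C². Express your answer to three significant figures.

3.00×10⁴ V

Electric potential is a scalar, so the contributions from each charge add algebraically: V = Σ kqᵢ/rᵢ.
Distances from the field point to each charge: r₁ = 0.928 m, r₂ = 1.25 m, r₃ = 0.463 m.
V = k[(9.04×10⁻⁶)/(0.928) + (-4.10×10⁻⁶)/(1.25) + (-1.44×10⁻⁶)/(0.463)] = 3.00×10⁴ V.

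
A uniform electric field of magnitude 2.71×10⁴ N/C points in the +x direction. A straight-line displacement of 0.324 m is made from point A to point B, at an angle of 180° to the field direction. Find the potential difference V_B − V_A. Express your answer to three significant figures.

8780 V

Only the component of displacement along E changes the potential: ΔV = −E·d·cosθ.
ΔV = −(2.71×10⁴ V/m)(0.324 m)cos180° = 8780 V.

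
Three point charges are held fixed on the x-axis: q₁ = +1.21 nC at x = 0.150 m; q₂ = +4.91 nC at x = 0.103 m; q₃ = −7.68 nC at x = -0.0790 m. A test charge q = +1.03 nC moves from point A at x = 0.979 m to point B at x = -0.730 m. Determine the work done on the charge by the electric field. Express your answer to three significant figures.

The work done by the electric force is W_field = −ΔU = −q(V_B − V_A) = q(V_A − V_B).
At A: distances to the source charges are 0.829 m, 0.876 m, 1.06 m; V_A = Σ kqᵢ/rᵢ = -1.75 V.
At B: distances to the source charges are 0.880 m, 0.833 m, 0.651 m; V_B = Σ kqᵢ/rᵢ = -40.7 V.
ΔV = V_B − V_A = -39.0 V.
W_field = −qΔV = −(1.03×10⁻⁹ C)(-39.0 V) = 4.01×10⁻⁸ J.

4.01×10⁻⁸ J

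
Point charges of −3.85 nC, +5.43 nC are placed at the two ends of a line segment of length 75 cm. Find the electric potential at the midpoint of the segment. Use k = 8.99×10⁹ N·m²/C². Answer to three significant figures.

Electric potential is a scalar, so the contributions from each charge add algebraically: V = Σ kqᵢ/rᵢ.
Each charge is 0.375 m from the midpoint.
V = k[(-3.85×10⁻⁹)/(0.375) + (5.43×10⁻⁹)/(0.375)] = 37.9 V.

37.9 V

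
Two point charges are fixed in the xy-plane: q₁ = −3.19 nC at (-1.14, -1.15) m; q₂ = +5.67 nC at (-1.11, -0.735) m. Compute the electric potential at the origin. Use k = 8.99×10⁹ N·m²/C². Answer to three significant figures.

20.6 V

The total potential is the scalar sum of each charge's contribution, V = Σ kqᵢ/rᵢ.
Distances from the field point to each charge: r₁ = 1.62 m, r₂ = 1.33 m.
V = k[(-3.19×10⁻⁹)/(1.62) + (5.67×10⁻⁹)/(1.33)] = 20.6 V.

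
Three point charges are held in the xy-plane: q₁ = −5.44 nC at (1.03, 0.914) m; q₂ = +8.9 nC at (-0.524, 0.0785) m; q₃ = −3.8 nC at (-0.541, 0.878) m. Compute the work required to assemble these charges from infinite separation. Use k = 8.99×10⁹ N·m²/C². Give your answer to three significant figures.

The work to assemble the configuration equals its total potential energy, U = Σ kqᵢqⱼ/rᵢⱼ over all pairs.
Pair separations: r₁₂ = 1.76 m, r₁₃ = 1.57 m, r₂₃ = 0.800 m.
U = (-2.47×10⁻⁷) + (1.18×10⁻⁷) + (-3.80×10⁻⁷) = -5.09×10⁻⁷ J.

-5.09×10⁻⁷ J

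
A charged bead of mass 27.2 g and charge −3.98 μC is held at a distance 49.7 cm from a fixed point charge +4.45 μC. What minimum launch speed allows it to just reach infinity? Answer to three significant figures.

To just escape, total mechanical energy must reach zero at infinity: ½mv²_min + U = 0, so ½mv²_min = −U = |kQq|/r.
|U| = |kQq|/r = (8.99×10⁹ N·m²/C²)(4.45×10⁻⁶)(3.98×10⁻⁶)/(0.497) = 0.320 J.
v_min = √(2|U|/m) = √(2·0.320/0.0272) = 4.85 m/s.

4.85 m/s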